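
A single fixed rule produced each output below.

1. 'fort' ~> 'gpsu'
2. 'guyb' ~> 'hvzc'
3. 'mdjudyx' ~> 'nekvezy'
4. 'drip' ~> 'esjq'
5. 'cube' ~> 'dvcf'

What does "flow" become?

gmpx

In each case the input is transformed by: shift every letter 1 place forward in the alphabet (wrapping around).
"flow" → "gmpx".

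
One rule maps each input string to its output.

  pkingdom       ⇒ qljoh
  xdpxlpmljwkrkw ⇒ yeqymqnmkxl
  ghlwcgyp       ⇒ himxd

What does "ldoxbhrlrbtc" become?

Looking at the pairs, the operation is to shift every letter 1 place forward in the alphabet (wrapping around), then delete the last 3 characters.
For "ldoxbhrlrbtc", step one produces "mepycismscud"; step two turns that into "mepycisms".

mepycisms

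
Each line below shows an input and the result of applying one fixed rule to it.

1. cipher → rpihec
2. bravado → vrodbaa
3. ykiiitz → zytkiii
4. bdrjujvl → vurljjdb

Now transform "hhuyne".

The pattern: sort the characters into reverse alphabetical order.
Doing the same to "hhuyne": "yunhhe".

yunhhe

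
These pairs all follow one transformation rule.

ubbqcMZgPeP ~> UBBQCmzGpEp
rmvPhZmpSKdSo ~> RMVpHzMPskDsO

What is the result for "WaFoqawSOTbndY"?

wAfOQAWsotBNDy

Looking at the pairs, the operation is to flip the case of every letter.
On "WaFoqawSOTbndY" that produces "wAfOQAWsotBNDy".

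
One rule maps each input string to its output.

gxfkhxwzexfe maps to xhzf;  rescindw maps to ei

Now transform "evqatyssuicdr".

The transformation: delete the last character, then keep one character in every 3, starting at position 2 (positions 2nd, 5th, 8th, ...).
Applying both steps to "evqatyssuicdr": "evqatyssuicd", then "vtsc".

vtsc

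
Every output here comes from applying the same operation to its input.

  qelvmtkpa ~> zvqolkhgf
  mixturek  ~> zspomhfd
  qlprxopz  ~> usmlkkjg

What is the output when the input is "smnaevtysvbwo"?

zwvtrqqonnjih

The rule is to shift every letter 5 places backward in the alphabet (wrapping around), then sort the characters into reverse alphabetical order.
Applying that to "smnaevtysvbwo" gives "zwvtrqqonnjih".
(Check on "qelvmtkpa": → "lzgqhofkv" → "zvqolkhgf" ✓)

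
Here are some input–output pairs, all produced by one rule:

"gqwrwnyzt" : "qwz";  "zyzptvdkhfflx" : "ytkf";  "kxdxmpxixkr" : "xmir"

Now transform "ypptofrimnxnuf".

poixf

Each output is the input with this applied: keep one character in every 3, starting at position 2 (positions 2nd, 5th, 8th, ...).
Applying that to "ypptofrimnxnuf" gives "poixf".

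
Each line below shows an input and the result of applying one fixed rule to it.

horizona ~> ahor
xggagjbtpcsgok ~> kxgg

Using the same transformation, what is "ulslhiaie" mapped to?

euls

Looking at the pairs, the operation is to move the last character to the front, then keep only the first 4 characters.
Working it through for "ulslhiaie": intermediate "eulslhiai", final "euls".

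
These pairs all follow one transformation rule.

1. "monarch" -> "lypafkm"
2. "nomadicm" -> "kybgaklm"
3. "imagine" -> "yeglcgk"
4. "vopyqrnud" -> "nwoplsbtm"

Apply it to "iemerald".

kcpyjbgc

Rule — move the first 2 characters to the end (rotate left by 2), then shift every letter 2 places backward in the alphabet (wrapping around).
Starting from "iemerald": after the first operation, "meraldie"; after the second, "kcpyjbgc".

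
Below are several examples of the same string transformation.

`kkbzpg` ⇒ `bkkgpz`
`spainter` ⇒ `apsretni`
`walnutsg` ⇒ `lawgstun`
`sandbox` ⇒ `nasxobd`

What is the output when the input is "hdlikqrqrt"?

ldhtrqrqki

The rule is to move the first 3 characters to the end (rotate left by 3), then reverse the string.
Applying that to "hdlikqrqrt" gives "ldhtrqrqki".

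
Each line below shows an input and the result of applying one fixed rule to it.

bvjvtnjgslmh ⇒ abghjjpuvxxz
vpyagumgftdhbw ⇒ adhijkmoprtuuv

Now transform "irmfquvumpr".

Rule — shift every letter 12 places backward in the alphabet (wrapping around), then sort the characters into alphabetical order.
Starting from "irmfquvumpr": after the first operation, "wfateijiadf"; after the second, "aadeffiijtw".
(Check on "vpyagumgftdhbw": → "jdmouiauthrvpk" → "adhijkmoprtuuv" ✓)

aadeffiijtw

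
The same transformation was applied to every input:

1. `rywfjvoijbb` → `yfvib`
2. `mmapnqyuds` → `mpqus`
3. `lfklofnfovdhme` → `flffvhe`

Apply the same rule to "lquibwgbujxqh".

Rule — keep every other character starting from the second (positions 2nd, 4th, 6th, ...).
Applying that to "lquibwgbujxqh" gives "qiwbjq".

qiwbjq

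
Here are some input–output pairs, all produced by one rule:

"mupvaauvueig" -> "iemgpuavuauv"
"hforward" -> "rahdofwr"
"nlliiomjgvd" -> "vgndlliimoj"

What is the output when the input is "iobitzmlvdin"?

idinbotimzvl

Rule — move the last 3 characters to the front (rotate right by 3), then swap each adjacent pair of characters (1↔2, 3↔4, ...).
Applying both steps to "iobitzmlvdin": "diniobitzmlv", then "idinbotimzvl".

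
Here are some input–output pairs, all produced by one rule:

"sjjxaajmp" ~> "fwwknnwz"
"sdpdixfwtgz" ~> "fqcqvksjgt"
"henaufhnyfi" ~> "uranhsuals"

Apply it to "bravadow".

The rule is to shift every letter 13 places forward in the alphabet (wrapping around) — i.e. ROT13, then delete the last character.
On "bravadow": the first step gives "oeninqbj", and the second then gives "oeninqb".

oeninqb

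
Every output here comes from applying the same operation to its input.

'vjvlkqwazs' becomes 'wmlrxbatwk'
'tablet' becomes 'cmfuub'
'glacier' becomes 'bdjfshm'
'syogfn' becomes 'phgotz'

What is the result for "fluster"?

vtufsgm

Rule — move the first 2 characters to the end (rotate left by 2), then shift every letter 1 place forward in the alphabet (wrapping around).
Working it through for "fluster": intermediate "usterfl", final "vtufsgm".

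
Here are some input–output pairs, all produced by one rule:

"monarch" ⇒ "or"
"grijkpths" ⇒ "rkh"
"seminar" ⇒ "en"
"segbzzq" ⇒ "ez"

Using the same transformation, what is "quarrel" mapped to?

ur

Looking at the pairs, the operation is to keep one character in every 3, starting at position 2 (positions 2nd, 5th, 8th, ...).
For "quarrel" the result is "ur".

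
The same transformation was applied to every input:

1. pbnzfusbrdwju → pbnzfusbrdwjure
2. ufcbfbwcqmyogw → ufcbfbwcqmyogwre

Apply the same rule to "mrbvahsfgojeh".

mrbvahsfgojehre

Each output is the input with this applied: append "re".
Doing the same to "mrbvahsfgojeh": "mrbvahsfgojehre".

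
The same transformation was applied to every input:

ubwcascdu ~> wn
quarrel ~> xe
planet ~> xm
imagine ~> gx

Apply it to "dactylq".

ej

The rule is to shift every letter 7 places backward in the alphabet (wrapping around), then keep only the last 2 characters.
On "dactylq" that produces "ej".
(Check on "quarrel": → "jntkkxe" → "xe" ✓)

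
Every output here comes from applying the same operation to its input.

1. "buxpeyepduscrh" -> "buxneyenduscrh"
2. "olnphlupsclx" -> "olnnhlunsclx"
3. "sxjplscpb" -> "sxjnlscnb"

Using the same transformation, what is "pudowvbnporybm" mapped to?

In each case the input is transformed by: replace every "p" with "n".
So "pudowvbnporybm" becomes "nudowvbnnorybm".

nudowvbnnorybm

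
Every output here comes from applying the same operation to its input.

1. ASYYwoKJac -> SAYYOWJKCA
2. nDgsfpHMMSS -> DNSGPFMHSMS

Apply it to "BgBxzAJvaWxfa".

GBXBAZVJWAFXA

In each case the input is transformed by: swap each adjacent pair of characters (1↔2, 3↔4, ...), then convert every letter to uppercase.
For "BgBxzAJvaWxfa", step one produces "gBxBAzvJWafxa"; step two turns that into "GBXBAZVJWAFXA".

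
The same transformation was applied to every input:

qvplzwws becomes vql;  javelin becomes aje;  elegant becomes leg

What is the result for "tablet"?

atl

What's happening: swap each adjacent pair of characters (1↔2, 3↔4, ...), then keep only the first 3 characters.
"tablet" → "atl".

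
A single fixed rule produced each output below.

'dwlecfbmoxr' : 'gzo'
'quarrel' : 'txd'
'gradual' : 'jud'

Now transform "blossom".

eor

The transformation: shift every letter 3 places forward in the alphabet (wrapping around), then keep only the first 3 characters.
For "blossom", step one produces "eorvvrp"; step two turns that into "eor".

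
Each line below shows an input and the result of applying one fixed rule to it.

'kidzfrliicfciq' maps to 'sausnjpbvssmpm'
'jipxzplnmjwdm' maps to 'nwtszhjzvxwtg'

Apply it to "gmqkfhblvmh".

Each output is the input with this applied: shift every letter 10 places forward in the alphabet (wrapping around), then move the last 2 characters to the front (rotate right by 2).
Starting from "gmqkfhblvmh": after the first operation, "qwauprlvfwr"; after the second, "wrqwauprlvf".

wrqwauprlvf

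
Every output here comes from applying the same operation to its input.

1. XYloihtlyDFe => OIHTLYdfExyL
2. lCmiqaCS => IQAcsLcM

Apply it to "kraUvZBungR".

uVzbUNGrKRA

The pattern: flip the case of every letter, then move the first 3 characters to the end (rotate left by 3).
For "kraUvZBungR", step one produces "KRAuVzbUNGr"; step two turns that into "uVzbUNGrKRA".
(Check on "lCmiqaCS": → "LcMIQAcs" → "IQAcsLcM" ✓)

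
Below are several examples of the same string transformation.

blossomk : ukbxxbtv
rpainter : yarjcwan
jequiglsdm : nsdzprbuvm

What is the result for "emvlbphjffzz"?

Looking at the pairs, the operation is to shift every letter 9 places forward in the alphabet (wrapping around), then swap each adjacent pair of characters (1↔2, 3↔4, ...).
Working it through for "emvlbphjffzz": intermediate "nveukyqsooii", final "vnueyksqooii".

vnueyksqooii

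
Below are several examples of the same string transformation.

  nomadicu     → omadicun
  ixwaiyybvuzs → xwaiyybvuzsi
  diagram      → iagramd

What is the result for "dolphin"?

olphind

The rule is to move the first character to the end.
On "dolphin" that produces "olphind".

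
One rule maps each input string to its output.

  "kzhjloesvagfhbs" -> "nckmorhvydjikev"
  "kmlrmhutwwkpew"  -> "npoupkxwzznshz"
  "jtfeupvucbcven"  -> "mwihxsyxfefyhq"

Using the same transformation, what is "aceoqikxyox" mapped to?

dfhrtlnabra

The pattern: shift every letter 3 places forward in the alphabet (wrapping around).
"aceoqikxyox" → "dfhrtlnabra".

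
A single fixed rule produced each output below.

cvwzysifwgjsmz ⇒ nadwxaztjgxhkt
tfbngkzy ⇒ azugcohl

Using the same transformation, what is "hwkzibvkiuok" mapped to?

Looking at the pairs, the operation is to move the last 2 characters to the front (rotate right by 2), then shift every letter 1 place forward in the alphabet (wrapping around).
"hwkzibvkiuok" → "okhwkzibvkiu" → "plixlajcwljv".

plixlajcwljv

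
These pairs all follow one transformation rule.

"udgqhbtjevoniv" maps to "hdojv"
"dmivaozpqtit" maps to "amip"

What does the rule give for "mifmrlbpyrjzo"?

rijp

Each output is the input with this applied: keep one character in every 3, starting at position 2 (positions 2nd, 5th, 8th, ...), then swap each adjacent pair of characters (1↔2, 3↔4, ...).
For "mifmrlbpyrjzo", step one produces "irpj"; step two turns that into "rijp".
(Check on "dmivaozpqtit": → "mapi" → "amip" ✓)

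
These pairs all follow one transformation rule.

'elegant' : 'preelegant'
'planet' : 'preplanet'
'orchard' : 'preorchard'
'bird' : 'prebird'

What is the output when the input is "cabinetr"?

precabinetr

The transformation: prepend "pre".
Applying that to "cabinetr" gives "precabinetr".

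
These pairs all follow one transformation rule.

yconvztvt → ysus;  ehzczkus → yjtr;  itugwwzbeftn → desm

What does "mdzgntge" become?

Looking at the pairs, the operation is to shift every letter 1 place backward in the alphabet (wrapping around), then keep only the last 4 characters.
Applying both steps to "mdzgntge": "lcyfmsfd", then "msfd".

msfd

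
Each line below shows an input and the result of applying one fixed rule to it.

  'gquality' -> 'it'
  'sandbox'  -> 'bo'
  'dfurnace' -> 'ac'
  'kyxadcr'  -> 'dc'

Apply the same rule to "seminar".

na

In each case the input is transformed by: move the last 3 characters to the front (rotate right by 3), then keep only the first 2 characters.
Starting from "seminar": after the first operation, "narsemi"; after the second, "na".
(Check on "kyxadcr": → "dcrkyxa" → "dc" ✓)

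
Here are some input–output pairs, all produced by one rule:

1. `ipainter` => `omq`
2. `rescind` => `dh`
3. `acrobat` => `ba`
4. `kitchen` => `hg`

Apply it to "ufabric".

eq

Looking at the pairs, the operation is to shift every letter 1 place backward in the alphabet (wrapping around), then keep one character in every 3, starting at position 2 (positions 2nd, 5th, 8th, ...).
For "ufabric", step one produces "tezaqhb"; step two turns that into "eq".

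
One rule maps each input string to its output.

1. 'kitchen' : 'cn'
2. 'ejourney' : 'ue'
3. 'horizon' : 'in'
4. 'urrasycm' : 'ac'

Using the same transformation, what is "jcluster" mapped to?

ue

What's happening: move the first character to the end, then keep one character in every 3, starting at position 3 (positions 3rd, 6th, 9th, ...).
On "jcluster": the first step gives "clusterj", and the second then gives "ue".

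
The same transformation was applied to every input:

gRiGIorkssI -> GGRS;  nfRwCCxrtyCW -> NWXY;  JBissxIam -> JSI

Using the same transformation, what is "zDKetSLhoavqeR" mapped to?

The rule is to keep one character in every 3, starting at position 1 (positions 1st, 4th, 7th, ...), then convert every letter to uppercase.
"zDKetSLhoavqeR" → "ZELAE".

ZELAE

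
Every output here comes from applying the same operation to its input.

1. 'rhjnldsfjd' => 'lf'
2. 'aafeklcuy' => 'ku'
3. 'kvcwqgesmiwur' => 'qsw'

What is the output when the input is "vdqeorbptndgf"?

In each case the input is transformed by: delete the first 2 characters, then keep one character in every 3, starting at position 3 (positions 3rd, 6th, 9th, ...).
Applying both steps to "vdqeorbptndgf": "qeorbptndgf", then "opd".

opd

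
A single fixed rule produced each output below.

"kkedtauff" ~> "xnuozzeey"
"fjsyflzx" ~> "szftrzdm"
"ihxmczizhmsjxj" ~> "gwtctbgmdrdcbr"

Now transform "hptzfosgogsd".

tzimaiamxbjn

Rule — move the first 3 characters to the end (rotate left by 3), then shift every letter 6 places backward in the alphabet (wrapping around).
On "hptzfosgogsd": the first step gives "zfosgogsdhpt", and the second then gives "tzimaiamxbjn".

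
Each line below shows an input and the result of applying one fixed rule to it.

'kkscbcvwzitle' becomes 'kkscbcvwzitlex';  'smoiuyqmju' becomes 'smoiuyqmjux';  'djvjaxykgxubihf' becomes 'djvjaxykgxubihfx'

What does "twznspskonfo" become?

The pattern: append "x".
For "twznspskonfo" the result is "twznspskonfox".

twznspskonfox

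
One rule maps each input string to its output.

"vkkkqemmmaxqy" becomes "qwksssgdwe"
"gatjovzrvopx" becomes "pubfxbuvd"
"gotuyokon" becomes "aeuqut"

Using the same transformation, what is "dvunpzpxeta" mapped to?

The transformation: delete the first 3 characters, then shift every letter 6 places forward in the alphabet (wrapping around).
So "dvunpzpxeta" becomes "tvfvdkzg".

tvfvdkzg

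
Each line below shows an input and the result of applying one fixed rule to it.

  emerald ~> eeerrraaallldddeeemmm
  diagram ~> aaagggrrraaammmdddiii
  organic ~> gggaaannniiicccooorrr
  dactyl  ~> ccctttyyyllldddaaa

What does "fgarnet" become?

aaarrrnnneeetttfffggg

What's happening: move the first 2 characters to the end (rotate left by 2), then repeat every character 3 times.
"fgarnet" → "arnetfg" → "aaarrrnnneeetttfffggg".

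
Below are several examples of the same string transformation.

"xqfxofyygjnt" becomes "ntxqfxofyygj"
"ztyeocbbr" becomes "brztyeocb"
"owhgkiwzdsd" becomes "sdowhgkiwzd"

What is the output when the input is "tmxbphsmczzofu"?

futmxbphsmczzo

The pattern: move the last 2 characters to the front (rotate right by 2).
On "tmxbphsmczzofu" that produces "futmxbphsmczzo".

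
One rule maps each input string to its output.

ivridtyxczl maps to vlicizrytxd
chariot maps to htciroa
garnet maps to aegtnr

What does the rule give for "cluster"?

lrctseu

Looking at the pairs, the operation is to swap each adjacent pair of characters (1↔2, 3↔4, ...), then take characters alternately from the front and the back (1st, last, 2nd, 2nd-last, ...).
Applying both steps to "cluster": "lcsuetr", then "lrctseu".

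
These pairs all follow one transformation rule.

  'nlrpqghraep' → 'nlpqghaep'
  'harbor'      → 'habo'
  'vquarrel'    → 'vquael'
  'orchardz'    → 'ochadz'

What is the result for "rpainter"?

painte

The rule is to remove every "r".
For "rpainter" the result is "painte".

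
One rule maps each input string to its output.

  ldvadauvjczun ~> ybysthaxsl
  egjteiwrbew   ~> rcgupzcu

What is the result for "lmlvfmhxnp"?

tdkfvln

The pattern: shift every letter 2 places backward in the alphabet (wrapping around), then delete the first 3 characters.
Working it through for "lmlvfmhxnp": intermediate "jkjtdkfvln", final "tdkfvln".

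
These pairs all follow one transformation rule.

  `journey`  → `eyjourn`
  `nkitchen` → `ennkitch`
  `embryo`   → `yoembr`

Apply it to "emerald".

ldemera

In each case the input is transformed by: move the last 2 characters to the front (rotate right by 2).
Applying that to "emerald" gives "ldemera".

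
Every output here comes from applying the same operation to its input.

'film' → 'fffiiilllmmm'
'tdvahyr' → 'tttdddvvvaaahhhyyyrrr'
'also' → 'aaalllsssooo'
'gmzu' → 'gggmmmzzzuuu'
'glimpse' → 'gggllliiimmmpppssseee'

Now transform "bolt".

The pattern: repeat every character 3 times.
"bolt" → "bbbooolllttt".

bbbooolllttt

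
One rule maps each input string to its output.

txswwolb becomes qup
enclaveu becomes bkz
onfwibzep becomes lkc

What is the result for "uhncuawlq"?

What's happening: shift every letter 3 places backward in the alphabet (wrapping around), then keep only the first 3 characters.
Starting from "uhncuawlq": after the first operation, "rekzrxtin"; after the second, "rek".

rek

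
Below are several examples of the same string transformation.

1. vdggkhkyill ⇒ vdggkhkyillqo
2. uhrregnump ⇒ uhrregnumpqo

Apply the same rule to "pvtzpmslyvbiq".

pvtzpmslyvbiqqo

What's happening: append "qo".
So "pvtzpmslyvbiq" becomes "pvtzpmslyvbiqqo".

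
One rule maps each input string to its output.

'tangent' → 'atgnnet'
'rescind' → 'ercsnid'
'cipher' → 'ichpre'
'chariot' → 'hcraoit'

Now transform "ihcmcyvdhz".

What's happening: swap each adjacent pair of characters (1↔2, 3↔4, ...).
On "ihcmcyvdhz" that produces "himcycdvzh".

himcycdvzh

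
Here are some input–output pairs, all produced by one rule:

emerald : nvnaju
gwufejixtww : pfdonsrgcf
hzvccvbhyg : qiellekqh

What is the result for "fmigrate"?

The transformation: delete the last character, then shift every letter 9 places forward in the alphabet (wrapping around).
For "fmigrate", step one produces "fmigrat"; step two turns that into "ovrpajc".

ovrpajc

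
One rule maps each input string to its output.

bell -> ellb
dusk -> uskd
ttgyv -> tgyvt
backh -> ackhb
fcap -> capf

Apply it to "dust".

ustd

Rule — move the first character to the end.
For "dust" the result is "ustd".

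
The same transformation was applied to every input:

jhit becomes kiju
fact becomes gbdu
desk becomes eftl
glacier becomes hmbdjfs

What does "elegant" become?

fmfhbou

Rule — shift every letter 1 place forward in the alphabet (wrapping around).
"elegant" → "fmfhbou".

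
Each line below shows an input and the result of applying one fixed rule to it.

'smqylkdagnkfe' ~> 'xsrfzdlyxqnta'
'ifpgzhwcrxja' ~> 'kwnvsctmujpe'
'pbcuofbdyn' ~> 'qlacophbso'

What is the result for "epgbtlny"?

yalrctog

Each output is the input with this applied: move the last 3 characters to the front (rotate right by 3), then shift every letter 13 places forward in the alphabet (wrapping around) — i.e. ROT13.
Starting from "epgbtlny": after the first operation, "lnyepgbt"; after the second, "yalrctog".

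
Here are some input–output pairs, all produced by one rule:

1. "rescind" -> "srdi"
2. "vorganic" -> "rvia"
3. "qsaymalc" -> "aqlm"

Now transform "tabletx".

btxe

The transformation: keep every other character starting from the first (positions 1st, 3rd, 5th, ...), then swap each adjacent pair of characters (1↔2, 3↔4, ...).
Starting from "tabletx": after the first operation, "tbex"; after the second, "btxe".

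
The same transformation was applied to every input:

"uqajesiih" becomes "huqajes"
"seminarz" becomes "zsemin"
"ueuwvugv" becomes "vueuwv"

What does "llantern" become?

Rule — move the last 3 characters to the front (rotate right by 3), then delete the first 2 characters.
Applying both steps to "llantern": "ernllant", then "nllant".
(Check on "seminarz": → "arzsemin" → "zsemin" ✓)

nllant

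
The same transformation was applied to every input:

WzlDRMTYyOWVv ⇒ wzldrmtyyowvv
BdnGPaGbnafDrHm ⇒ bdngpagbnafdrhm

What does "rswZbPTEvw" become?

rswzbptevw

Looking at the pairs, the operation is to convert every letter to lowercase.
Applying that to "rswZbPTEvw" gives "rswzbptevw".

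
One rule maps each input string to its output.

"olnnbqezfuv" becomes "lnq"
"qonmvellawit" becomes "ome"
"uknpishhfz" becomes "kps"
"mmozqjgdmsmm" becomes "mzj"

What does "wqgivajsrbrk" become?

qia

In each case the input is transformed by: keep every other character starting from the second (positions 2nd, 4th, 6th, ...), then keep only the first 3 characters.
Doing the same to "wqgivajsrbrk": "qia".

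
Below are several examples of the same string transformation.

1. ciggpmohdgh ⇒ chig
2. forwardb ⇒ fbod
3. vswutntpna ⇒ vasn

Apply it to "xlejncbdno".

xoln

What's happening: take characters alternately from the front and the back (1st, last, 2nd, 2nd-last, ...), then keep only the first 4 characters.
On "xlejncbdno": the first step gives "xolnedjbnc", and the second then gives "xoln".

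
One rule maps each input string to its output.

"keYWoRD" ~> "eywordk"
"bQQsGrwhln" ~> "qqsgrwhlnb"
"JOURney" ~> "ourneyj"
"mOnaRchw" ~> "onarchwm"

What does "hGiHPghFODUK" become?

The pattern: move the first character to the end, then convert every letter to lowercase.
For "hGiHPghFODUK", step one produces "GiHPghFODUKh"; step two turns that into "gihpghfodukh".

gihpghfodukh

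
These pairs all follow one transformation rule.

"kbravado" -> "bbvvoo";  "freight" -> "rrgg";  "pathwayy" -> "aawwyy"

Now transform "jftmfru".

ffff

Rule — keep one character in every 3, starting at position 2 (positions 2nd, 5th, 8th, ...), then double every character.
On "jftmfru": the first step gives "ff", and the second then gives "ffff".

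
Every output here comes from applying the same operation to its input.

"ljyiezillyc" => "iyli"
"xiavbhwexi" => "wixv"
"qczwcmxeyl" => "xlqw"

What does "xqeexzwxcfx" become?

wfxe

The rule is to keep one character in every 3, starting at position 1 (positions 1st, 4th, 7th, ...), then move the last 2 characters to the front (rotate right by 2).
Starting from "xqeexzwxcfx": after the first operation, "xewf"; after the second, "wfxe".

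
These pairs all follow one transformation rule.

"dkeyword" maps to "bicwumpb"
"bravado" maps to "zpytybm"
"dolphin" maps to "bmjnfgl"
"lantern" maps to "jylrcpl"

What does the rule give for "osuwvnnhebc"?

mqsutllfcza

In each case the input is transformed by: shift every letter 2 places backward in the alphabet (wrapping around).
Doing the same to "osuwvnnhebc": "mqsutllfcza".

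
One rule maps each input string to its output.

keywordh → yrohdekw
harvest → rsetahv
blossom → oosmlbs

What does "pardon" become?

rnoapd

What's happening: swap each adjacent pair of characters (1↔2, 3↔4, ...), then move the first 3 characters to the end (rotate left by 3).
Starting from "pardon": after the first operation, "apdrno"; after the second, "rnoapd".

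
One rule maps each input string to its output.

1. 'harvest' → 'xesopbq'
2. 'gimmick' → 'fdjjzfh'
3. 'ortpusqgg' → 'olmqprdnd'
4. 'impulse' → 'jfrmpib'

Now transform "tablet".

xqiyqb

The rule is to swap each adjacent pair of characters (1↔2, 3↔4, ...), then shift every letter 3 places backward in the alphabet (wrapping around).
On "tablet": the first step gives "atlbte", and the second then gives "xqiyqb".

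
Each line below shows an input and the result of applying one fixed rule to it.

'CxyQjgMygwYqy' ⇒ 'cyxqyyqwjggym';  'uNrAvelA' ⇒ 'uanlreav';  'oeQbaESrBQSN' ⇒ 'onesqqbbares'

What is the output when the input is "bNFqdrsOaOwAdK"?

bkndfaqwdoraso

In each case the input is transformed by: take characters alternately from the front and the back (1st, last, 2nd, 2nd-last, ...), then convert every letter to lowercase.
On "bNFqdrsOaOwAdK" that produces "bkndfaqwdoraso".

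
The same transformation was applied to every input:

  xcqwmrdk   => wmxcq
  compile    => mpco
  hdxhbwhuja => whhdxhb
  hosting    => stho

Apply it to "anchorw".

Each output is the input with this applied: delete the last 3 characters, then move the last 2 characters to the front (rotate right by 2).
"anchorw" → "chan".

chan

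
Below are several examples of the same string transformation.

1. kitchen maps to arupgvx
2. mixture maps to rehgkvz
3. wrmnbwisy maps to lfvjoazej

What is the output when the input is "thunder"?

erqahug

Rule — reverse the string, then shift every letter 13 places forward in the alphabet (wrapping around) — i.e. ROT13.
Working it through for "thunder": intermediate "rednuht", final "erqahug".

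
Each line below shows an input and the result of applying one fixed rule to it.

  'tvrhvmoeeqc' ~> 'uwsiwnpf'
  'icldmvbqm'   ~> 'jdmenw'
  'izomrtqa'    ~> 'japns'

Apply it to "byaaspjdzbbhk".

The rule is to delete the last 3 characters, then shift every letter 1 place forward in the alphabet (wrapping around).
Working it through for "byaaspjdzbbhk": intermediate "byaaspjdzb", final "czbbtqkeac".

czbbtqkeac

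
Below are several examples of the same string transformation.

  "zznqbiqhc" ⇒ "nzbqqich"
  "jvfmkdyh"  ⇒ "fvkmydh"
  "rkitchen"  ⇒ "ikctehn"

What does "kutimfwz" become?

tumiwfz

In each case the input is transformed by: delete the first character, then swap each adjacent pair of characters (1↔2, 3↔4, ...).
Applying both steps to "kutimfwz": "utimfwz", then "tumiwfz".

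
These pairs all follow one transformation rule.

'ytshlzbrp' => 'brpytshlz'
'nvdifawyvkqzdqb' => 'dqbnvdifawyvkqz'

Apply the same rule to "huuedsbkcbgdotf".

otfhuuedsbkcbgd

In each case the input is transformed by: move the last 3 characters to the front (rotate right by 3).
So "huuedsbkcbgdotf" becomes "otfhuuedsbkcbgd".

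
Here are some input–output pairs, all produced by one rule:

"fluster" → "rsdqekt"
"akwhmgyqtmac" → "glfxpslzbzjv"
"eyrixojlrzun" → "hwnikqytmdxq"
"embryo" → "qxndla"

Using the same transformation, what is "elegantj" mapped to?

fzmsidkd

Looking at the pairs, the operation is to move the first 3 characters to the end (rotate left by 3), then shift every letter 1 place backward in the alphabet (wrapping around).
Working it through for "elegantj": intermediate "gantjele", final "fzmsidkd".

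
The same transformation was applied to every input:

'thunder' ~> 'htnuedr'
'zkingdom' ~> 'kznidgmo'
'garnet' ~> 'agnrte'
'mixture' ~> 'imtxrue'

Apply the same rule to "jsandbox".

The rule is to swap each adjacent pair of characters (1↔2, 3↔4, ...).
Doing the same to "jsandbox": "sjnabdxo".

sjnabdxo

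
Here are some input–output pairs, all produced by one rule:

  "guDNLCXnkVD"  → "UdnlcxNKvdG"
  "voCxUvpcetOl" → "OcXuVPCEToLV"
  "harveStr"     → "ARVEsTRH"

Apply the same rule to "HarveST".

ARVEsth

The pattern: move the first character to the end, then flip the case of every letter.
On "HarveST": the first step gives "arveSTH", and the second then gives "ARVEsth".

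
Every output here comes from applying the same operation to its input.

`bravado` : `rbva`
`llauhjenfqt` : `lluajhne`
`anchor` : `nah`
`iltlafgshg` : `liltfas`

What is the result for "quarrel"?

uqra

Each output is the input with this applied: swap each adjacent pair of characters (1↔2, 3↔4, ...), then delete the last 3 characters.
Starting from "quarrel": after the first operation, "uqraerl"; after the second, "uqra".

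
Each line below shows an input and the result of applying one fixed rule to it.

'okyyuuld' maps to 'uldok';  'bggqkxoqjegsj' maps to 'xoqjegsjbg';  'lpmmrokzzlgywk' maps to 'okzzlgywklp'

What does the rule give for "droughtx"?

htxdr

The pattern: move the first 2 characters to the end (rotate left by 2), then delete the first 3 characters.
Doing the same to "droughtx": "htxdr".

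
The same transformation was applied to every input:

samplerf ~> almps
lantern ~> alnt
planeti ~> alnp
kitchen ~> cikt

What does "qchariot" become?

The rule is to delete the last 3 characters, then sort the characters into alphabetical order.
On "qchariot": the first step gives "qchar", and the second then gives "achqr".

achqr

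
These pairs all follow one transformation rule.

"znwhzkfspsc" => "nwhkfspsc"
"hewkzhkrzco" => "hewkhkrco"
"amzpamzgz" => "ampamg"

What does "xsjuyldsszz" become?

xsjuyldss

The rule is to remove every "z".
Applying that to "xsjuyldsszz" gives "xsjuyldss".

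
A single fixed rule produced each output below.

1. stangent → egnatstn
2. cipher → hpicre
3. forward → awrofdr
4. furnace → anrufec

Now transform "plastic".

Each output is the input with this applied: reverse the string, then move the first 2 characters to the end (rotate left by 2).
On "plastic": the first step gives "citsalp", and the second then gives "tsalpci".

tsalpci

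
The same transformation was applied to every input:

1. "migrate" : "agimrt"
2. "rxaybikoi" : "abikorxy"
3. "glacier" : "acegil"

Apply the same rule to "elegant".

The transformation: delete the last character, then sort the characters into alphabetical order.
For "elegant" the result is "aeegln".
(Check on "rxaybikoi": → "rxaybiko" → "abikorxy" ✓)

aeegln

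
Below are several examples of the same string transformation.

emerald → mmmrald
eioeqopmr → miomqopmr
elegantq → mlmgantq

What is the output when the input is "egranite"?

mgranitm

In each case the input is transformed by: replace every "e" with "m".
So "egranite" becomes "mgranitm".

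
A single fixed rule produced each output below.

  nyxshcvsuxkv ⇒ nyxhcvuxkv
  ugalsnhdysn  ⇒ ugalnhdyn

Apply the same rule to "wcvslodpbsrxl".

Rule — remove every "s".
Doing the same to "wcvslodpbsrxl": "wcvlodpbrxl".

wcvlodpbrxl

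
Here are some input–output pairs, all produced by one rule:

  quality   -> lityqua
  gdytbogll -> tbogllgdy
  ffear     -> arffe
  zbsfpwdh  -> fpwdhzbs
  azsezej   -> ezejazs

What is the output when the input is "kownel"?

nelkow

The pattern: move the first 3 characters to the end (rotate left by 3).
So "kownel" becomes "nelkow".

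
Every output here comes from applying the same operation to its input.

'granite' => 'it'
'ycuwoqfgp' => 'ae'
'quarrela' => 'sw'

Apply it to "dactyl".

fc

In each case the input is transformed by: shift every letter 2 places forward in the alphabet (wrapping around), then keep only the first 2 characters.
For "dactyl", step one produces "fcevan"; step two turns that into "fc".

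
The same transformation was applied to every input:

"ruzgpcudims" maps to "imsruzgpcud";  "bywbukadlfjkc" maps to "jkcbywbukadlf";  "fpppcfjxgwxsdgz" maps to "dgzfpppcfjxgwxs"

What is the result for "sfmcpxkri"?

krisfmcpx

The pattern: move the last 3 characters to the front (rotate right by 3).
On "sfmcpxkri" that produces "krisfmcpx".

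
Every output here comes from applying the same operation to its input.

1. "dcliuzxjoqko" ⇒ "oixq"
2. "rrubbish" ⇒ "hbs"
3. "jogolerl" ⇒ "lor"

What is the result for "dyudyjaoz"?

zda

Each output is the input with this applied: swap the first and last characters, then keep one character in every 3, starting at position 1 (positions 1st, 4th, 7th, ...).
Applying both steps to "dyudyjaoz": "zyudyjaod", then "zda".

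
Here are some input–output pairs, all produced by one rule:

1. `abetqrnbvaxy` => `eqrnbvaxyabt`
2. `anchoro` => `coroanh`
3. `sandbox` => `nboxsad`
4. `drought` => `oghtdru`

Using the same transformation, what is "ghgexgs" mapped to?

gxgsghe

What's happening: move the first 3 characters to the end (rotate left by 3), then swap the first and last characters.
Working it through for "ghgexgs": intermediate "exgsghg", final "gxgsghe".
(Check on "drought": → "ughtdro" → "oghtdru" ✓)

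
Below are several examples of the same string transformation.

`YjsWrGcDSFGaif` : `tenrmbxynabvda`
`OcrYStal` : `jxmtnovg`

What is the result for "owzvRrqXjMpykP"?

What's happening: shift every letter 5 places backward in the alphabet (wrapping around), then convert every letter to lowercase.
"owzvRrqXjMpykP" → "jruqMmlSeHktfK" → "jruqmmlsehktfk".

jruqmmlsehktfk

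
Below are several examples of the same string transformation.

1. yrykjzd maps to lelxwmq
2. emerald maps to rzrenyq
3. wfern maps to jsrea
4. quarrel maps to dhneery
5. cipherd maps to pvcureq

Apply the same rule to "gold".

tbyq

Rule — shift every letter 13 places forward in the alphabet (wrapping around) — i.e. ROT13.
For "gold" the result is "tbyq".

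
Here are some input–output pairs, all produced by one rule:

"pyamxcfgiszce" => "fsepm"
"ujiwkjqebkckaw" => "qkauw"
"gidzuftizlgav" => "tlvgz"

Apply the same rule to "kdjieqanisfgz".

In each case the input is transformed by: keep one character in every 3, starting at position 1 (positions 1st, 4th, 7th, ...), then move the last 3 characters to the front (rotate right by 3).
"kdjieqanisfgz" → "kiasz" → "aszki".

aszki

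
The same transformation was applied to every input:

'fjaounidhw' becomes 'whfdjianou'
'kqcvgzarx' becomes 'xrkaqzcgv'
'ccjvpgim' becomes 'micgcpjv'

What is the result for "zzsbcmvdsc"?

In each case the input is transformed by: move the last character to the front, then take characters alternately from the front and the back (1st, last, 2nd, 2nd-last, ...).
On "zzsbcmvdsc": the first step gives "czzsbcmvds", and the second then gives "cszdzvsmbc".

cszdzvsmbc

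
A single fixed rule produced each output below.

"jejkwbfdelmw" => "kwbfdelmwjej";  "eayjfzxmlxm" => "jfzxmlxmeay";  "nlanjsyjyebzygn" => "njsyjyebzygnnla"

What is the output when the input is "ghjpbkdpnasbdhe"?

What's happening: move the first 3 characters to the end (rotate left by 3).
Applying that to "ghjpbkdpnasbdhe" gives "pbkdpnasbdheghj".

pbkdpnasbdheghj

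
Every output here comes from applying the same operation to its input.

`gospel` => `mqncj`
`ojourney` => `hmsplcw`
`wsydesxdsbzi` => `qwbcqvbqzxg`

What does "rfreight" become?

dpcgefr

In each case the input is transformed by: delete the first character, then shift every letter 2 places backward in the alphabet (wrapping around).
Applying both steps to "rfreight": "freight", then "dpcgefr".
(Check on "gospel": → "ospel" → "mqncj" ✓)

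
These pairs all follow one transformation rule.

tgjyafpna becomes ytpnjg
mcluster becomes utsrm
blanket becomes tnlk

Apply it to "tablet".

The transformation: sort the characters into reverse alphabetical order, then delete the last 3 characters.
Working it through for "tablet": intermediate "ttleba", final "ttl".

ttl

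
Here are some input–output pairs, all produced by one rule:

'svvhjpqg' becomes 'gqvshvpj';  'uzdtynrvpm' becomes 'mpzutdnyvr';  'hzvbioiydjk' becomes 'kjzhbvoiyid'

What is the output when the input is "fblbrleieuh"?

hubfbllriee

Looking at the pairs, the operation is to move the last 2 characters to the front (rotate right by 2), then swap each adjacent pair of characters (1↔2, 3↔4, ...).
"fblbrleieuh" → "uhfblbrleie" → "hubfbllriee".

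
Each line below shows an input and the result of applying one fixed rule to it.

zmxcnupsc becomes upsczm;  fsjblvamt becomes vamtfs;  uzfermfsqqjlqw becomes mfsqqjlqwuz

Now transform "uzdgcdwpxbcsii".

dwpxbcsiiuz

Looking at the pairs, the operation is to move the first 2 characters to the end (rotate left by 2), then delete the first 3 characters.
For "uzdgcdwpxbcsii", step one produces "dgcdwpxbcsiiuz"; step two turns that into "dwpxbcsiiuz".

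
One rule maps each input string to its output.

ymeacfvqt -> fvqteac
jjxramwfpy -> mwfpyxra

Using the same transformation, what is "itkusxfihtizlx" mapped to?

The rule is to delete the first 2 characters, then move the first 3 characters to the end (rotate left by 3).
Starting from "itkusxfihtizlx": after the first operation, "kusxfihtizlx"; after the second, "xfihtizlxkus".

xfihtizlxkus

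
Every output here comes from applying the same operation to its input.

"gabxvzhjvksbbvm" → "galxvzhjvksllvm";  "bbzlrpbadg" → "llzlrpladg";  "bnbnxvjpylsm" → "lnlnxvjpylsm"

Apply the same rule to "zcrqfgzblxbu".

What's happening: replace every "b" with "l".
Doing the same to "zcrqfgzblxbu": "zcrqfgzllxlu".

zcrqfgzllxlu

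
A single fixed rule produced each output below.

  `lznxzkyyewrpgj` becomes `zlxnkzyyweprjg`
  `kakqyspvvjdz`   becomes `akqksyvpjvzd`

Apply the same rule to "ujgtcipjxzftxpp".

The pattern: swap each adjacent pair of characters (1↔2, 3↔4, ...).
"ujgtcipjxzftxpp" → "jutgicjpzxtfpxp".

jutgicjpzxtfpxp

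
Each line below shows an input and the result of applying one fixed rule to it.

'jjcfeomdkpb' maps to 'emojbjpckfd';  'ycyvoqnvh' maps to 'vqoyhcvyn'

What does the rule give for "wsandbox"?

The pattern: take characters alternately from the front and the back (1st, last, 2nd, 2nd-last, ...), then move the last 3 characters to the front (rotate right by 3).
For "wsandbox", step one produces "wxsoabnd"; step two turns that into "bndwxsoa".

bndwxsoa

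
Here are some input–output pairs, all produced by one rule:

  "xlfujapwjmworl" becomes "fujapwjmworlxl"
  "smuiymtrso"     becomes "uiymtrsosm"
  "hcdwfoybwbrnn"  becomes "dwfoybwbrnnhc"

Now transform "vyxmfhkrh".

What's happening: move the first 2 characters to the end (rotate left by 2).
Applying that to "vyxmfhkrh" gives "xmfhkrhvy".

xmfhkrhvy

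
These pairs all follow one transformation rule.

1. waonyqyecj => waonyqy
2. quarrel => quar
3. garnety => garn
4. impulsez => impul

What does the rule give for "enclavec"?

encla

Rule — delete the last 3 characters.
For "enclavec" the result is "encla".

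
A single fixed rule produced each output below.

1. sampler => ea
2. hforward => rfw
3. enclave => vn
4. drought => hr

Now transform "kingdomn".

mid

In each case the input is transformed by: move the last 3 characters to the front (rotate right by 3), then keep one character in every 3, starting at position 2 (positions 2nd, 5th, 8th, ...).
Applying both steps to "kingdomn": "omnkingd", then "mid".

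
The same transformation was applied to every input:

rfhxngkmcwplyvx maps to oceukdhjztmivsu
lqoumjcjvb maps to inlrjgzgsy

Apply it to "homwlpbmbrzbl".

Each output is the input with this applied: shift every letter 3 places backward in the alphabet (wrapping around).
On "homwlpbmbrzbl" that produces "eljtimyjyowyi".

eljtimyjyowyi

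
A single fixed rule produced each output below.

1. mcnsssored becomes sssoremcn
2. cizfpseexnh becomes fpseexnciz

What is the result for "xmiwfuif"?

The rule is to delete the last character, then move the first 3 characters to the end (rotate left by 3).
"xmiwfuif" → "wfuixmi".

wfuixmi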